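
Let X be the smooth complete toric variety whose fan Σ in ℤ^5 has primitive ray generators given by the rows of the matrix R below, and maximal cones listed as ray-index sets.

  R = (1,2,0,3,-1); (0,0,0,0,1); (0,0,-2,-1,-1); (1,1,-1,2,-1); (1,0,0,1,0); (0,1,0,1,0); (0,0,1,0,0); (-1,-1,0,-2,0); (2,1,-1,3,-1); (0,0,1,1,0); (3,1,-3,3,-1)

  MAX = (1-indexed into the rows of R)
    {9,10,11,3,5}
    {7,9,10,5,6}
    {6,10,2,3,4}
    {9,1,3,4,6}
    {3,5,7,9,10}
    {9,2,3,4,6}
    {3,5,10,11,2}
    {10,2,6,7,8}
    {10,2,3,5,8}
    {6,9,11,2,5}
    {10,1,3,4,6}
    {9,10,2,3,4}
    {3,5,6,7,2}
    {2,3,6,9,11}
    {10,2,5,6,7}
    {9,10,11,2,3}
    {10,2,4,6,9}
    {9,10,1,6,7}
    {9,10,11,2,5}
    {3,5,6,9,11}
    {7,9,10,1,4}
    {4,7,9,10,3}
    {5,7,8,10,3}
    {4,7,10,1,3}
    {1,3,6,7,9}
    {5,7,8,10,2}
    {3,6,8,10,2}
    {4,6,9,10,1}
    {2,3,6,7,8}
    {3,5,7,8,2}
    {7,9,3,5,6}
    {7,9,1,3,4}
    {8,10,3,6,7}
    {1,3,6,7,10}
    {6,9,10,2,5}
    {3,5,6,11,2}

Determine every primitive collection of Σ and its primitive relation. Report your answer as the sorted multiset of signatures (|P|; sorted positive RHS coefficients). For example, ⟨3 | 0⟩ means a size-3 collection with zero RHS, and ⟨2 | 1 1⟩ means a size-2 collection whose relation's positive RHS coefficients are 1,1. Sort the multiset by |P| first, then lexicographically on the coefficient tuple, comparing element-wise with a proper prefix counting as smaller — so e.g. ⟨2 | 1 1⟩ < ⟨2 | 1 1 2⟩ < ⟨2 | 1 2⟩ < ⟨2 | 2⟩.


20 minimal non-faces of Δ(Σ) (on 11 rays):

  {4,5}:  v_{4} + v_{5} = v_{9} — sig = ⟨2 | 1⟩
  {4,8}:  v_{4} + v_{8} = v_{3} + v_{10} — sig = ⟨2 | 1 1⟩
  {1,5}:  v_{1} + v_{5} = v_{6} + v_{7} + v_{9} — sig = ⟨2 | 1 1 1⟩
  {8,9}:  v_{8} + v_{9} = v_{3} + v_{5} + v_{10} — sig = ⟨2 | 1 1 1⟩
  {1,8}:  v_{1} + v_{8} = v_{3} + v_{6} + v_{7} + v_{10} — sig = ⟨2 | 1 1 1 1⟩
  {4,11}:  v_{4} + v_{11} = v_{2} + v_{3} + 2·v_{9} — sig = ⟨2 | 1 1 2⟩
  {1,11}:  v_{1} + v_{11} = v_{3} + 2·v_{5} + 2·v_{6} + v_{9} — sig = ⟨2 | 1 1 2 2⟩
  {8,11}:  v_{8} + v_{11} = v_{2} + 2·v_{3} + 2·v_{5} + v_{10} — sig = ⟨2 | 1 1 2 2⟩
  {7,11}:  v_{7} + v_{11} = v_{3} + 3·v_{5} + v_{6} — sig = ⟨2 | 1 1 3⟩
  {1,2}:  v_{1} + v_{2} = v_{5} + 2·v_{6} — sig = ⟨2 | 1 2⟩
  {5,6,8}:  v_{5} + v_{6} + v_{8} = 0 — sig = ⟨3 | 0⟩
  {4,6,7}:  v_{4} + v_{6} + v_{7} = v_{1} — sig = ⟨3 | 1⟩
  {2,4,7}:  v_{2} + v_{4} + v_{7} = v_{5} + v_{6} — sig = ⟨3 | 1 1⟩
  {6,10,11}:  v_{6} + v_{10} + v_{11} = v_{2} + v_{4} + v_{9} — sig = ⟨3 | 1 1 1⟩
  {2,7,9}:  v_{2} + v_{7} + v_{9} = 2·v_{5} + v_{6} — sig = ⟨3 | 1 2⟩
  {2,3,7,10}:  v_{2} + v_{3} + v_{7} + v_{10} = 0 — sig = ⟨4 | 0⟩
  {2,3,5,9}:  v_{2} + v_{3} + v_{5} + v_{9} = v_{11} — sig = ⟨4 | 1⟩
  {3,5,6,10}:  v_{3} + v_{5} + v_{6} + v_{10} = v_{4} — sig = ⟨4 | 1⟩
  {1,3,9,10}:  v_{1} + v_{3} + v_{9} + v_{10} = 3·v_{4} + v_{7} — sig = ⟨4 | 1 3⟩
  {3,6,9,10}:  v_{3} + v_{6} + v_{9} + v_{10} = 2·v_{4} — sig = ⟨4 | 2⟩

Hence PRS(X_Σ) =
{ ⟨2 | 1⟩,  ⟨2 | 1 1⟩,  ⟨2 | 1 1 1⟩ ×2,  ⟨2 | 1 1 1 1⟩,  ⟨2 | 1 1 2⟩,  ⟨2 | 1 1 2 2⟩ ×2,  ⟨2 | 1 1 3⟩,  ⟨2 | 1 2⟩,  ⟨3 | 0⟩,  ⟨3 | 1⟩,  ⟨3 | 1 1⟩,  ⟨3 | 1 1 1⟩,  ⟨3 | 1 2⟩,  ⟨4 | 0⟩,  ⟨4 | 1⟩ ×2,  ⟨4 | 1 3⟩,  ⟨4 | 2⟩ }


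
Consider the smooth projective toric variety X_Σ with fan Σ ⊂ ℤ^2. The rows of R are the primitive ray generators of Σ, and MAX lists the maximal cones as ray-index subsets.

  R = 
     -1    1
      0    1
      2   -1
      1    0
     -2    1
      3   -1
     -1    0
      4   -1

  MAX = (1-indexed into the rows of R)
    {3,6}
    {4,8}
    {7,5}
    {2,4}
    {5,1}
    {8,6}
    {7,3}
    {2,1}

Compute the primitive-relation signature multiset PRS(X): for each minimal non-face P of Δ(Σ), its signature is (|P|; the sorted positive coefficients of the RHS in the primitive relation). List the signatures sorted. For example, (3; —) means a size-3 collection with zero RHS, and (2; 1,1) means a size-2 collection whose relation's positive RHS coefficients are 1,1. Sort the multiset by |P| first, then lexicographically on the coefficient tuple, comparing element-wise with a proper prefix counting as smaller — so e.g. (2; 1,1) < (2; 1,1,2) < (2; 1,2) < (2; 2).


|primitive collections| = 20. Relations:

  {3,5}:  v_{3} + v_{5} = 0 ; sig = (2; —)
  {4,7}:  v_{4} + v_{7} = 0 ; sig = (2; —)
  {1,3}:  v_{1} + v_{3} = v_{4} ; sig = (2; 1)
  {1,4}:  v_{1} + v_{4} = v_{2} ; sig = (2; 1)
  {1,7}:  v_{1} + v_{7} = v_{5} ; sig = (2; 1)
  {2,7}:  v_{2} + v_{7} = v_{1} ; sig = (2; 1)
  {3,4}:  v_{3} + v_{4} = v_{6} ; sig = (2; 1)
  {4,5}:  v_{4} + v_{5} = v_{1} ; sig = (2; 1)
  {4,6}:  v_{4} + v_{6} = v_{8} ; sig = (2; 1)
  {5,6}:  v_{5} + v_{6} = v_{4} ; sig = (2; 1)
  {6,7}:  v_{6} + v_{7} = v_{3} ; sig = (2; 1)
  {7,8}:  v_{7} + v_{8} = v_{6} ; sig = (2; 1)
  {1,6}:  v_{1} + v_{6} = 2·v_{4} ; sig = (2; 2)
  {2,3}:  v_{2} + v_{3} = 2·v_{4} ; sig = (2; 2)
  {2,5}:  v_{2} + v_{5} = 2·v_{1} ; sig = (2; 2)
  {3,8}:  v_{3} + v_{8} = 2·v_{6} ; sig = (2; 2)
  {5,8}:  v_{5} + v_{8} = 2·v_{4} ; sig = (2; 2)
  {1,8}:  v_{1} + v_{8} = 3·v_{4} ; sig = (2; 3)
  {2,6}:  v_{2} + v_{6} = 3·v_{4} ; sig = (2; 3)
  {2,8}:  v_{2} + v_{8} = 4·v_{4} ; sig = (2; 4)

Sorted signature multiset PRS(X):
    |P|=2: 20 collections, coeffs (), (), (1), (1), (1), (1), (1), (1), (1), (1), (1), (1), (2), (2), (2), (2), (2), (3), (3), (4)


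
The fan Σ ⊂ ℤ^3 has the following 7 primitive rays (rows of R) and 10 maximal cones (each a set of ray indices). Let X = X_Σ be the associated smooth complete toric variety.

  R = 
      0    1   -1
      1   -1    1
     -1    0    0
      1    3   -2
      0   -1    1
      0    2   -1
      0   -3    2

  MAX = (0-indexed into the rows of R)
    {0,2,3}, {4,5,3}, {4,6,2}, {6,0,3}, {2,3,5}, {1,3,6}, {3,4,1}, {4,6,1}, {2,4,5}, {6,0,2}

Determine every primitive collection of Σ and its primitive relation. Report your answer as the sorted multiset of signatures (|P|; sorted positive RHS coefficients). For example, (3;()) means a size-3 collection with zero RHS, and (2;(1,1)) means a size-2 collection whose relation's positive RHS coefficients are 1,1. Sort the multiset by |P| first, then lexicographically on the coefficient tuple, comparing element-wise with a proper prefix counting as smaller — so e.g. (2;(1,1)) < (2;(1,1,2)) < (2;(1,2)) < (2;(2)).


Σ has 9 primitive collections:

  • {0,4}:  v_{0} + v_{4} = 0 ; sig = (2;())
  • {1,2}:  v_{1} + v_{2} = v_{4} ; sig = (2;(1))
  • {5,6}:  v_{5} + v_{6} = v_{4} ; sig = (2;(1))
  • {0,1}:  v_{0} + v_{1} = v_{3} + v_{6} ; sig = (2;(1,1))
  • {0,5}:  v_{0} + v_{5} = v_{2} + v_{3} ; sig = (2;(1,1))
  • {1,5}:  v_{1} + v_{5} = v_{3} + 2·v_{4} ; sig = (2;(1,2))
  • {2,3,6}:  v_{2} + v_{3} + v_{6} = 0 ; sig = (3;())
  • {2,3,4}:  v_{2} + v_{3} + v_{4} = v_{5} ; sig = (3;(1))
  • {3,4,6}:  v_{3} + v_{4} + v_{6} = v_{1} ; sig = (3;(1))

Hence PRS(X_Σ) =
{ (2;()),  (2;(1)) ×2,  (2;(1,1)) ×2,  (2;(1,2)),  (3;()),  (3;(1)) ×2 }


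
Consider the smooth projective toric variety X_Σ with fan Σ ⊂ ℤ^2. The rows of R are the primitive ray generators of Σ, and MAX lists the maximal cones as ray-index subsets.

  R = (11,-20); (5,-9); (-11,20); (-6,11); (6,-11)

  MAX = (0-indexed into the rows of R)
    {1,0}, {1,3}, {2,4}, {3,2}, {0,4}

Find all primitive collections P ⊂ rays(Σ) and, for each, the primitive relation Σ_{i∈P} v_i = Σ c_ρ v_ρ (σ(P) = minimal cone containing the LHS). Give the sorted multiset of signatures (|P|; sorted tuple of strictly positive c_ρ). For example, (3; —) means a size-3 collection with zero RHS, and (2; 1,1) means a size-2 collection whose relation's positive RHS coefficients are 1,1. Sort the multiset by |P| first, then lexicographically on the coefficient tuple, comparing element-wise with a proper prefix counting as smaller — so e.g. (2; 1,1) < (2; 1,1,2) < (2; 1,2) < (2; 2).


The 5 primitive collections of Σ (r=5, n=2):

  P={0,2}:  v_{0} + v_{2} = 0  ⟹  sig = (2; —)
  P={3,4}:  v_{3} + v_{4} = 0  ⟹  sig = (2; —)
  P={0,3}:  v_{0} + v_{3} = v_{1}  ⟹  sig = (2; 1)
  P={1,2}:  v_{1} + v_{2} = v_{3}  ⟹  sig = (2; 1)
  P={1,4}:  v_{1} + v_{4} = v_{0}  ⟹  sig = (2; 1)

Signatures (|P|; sorted positive RHS coefficients), sorted:
{ (2; —) ×2,  (2; 1) ×3 }


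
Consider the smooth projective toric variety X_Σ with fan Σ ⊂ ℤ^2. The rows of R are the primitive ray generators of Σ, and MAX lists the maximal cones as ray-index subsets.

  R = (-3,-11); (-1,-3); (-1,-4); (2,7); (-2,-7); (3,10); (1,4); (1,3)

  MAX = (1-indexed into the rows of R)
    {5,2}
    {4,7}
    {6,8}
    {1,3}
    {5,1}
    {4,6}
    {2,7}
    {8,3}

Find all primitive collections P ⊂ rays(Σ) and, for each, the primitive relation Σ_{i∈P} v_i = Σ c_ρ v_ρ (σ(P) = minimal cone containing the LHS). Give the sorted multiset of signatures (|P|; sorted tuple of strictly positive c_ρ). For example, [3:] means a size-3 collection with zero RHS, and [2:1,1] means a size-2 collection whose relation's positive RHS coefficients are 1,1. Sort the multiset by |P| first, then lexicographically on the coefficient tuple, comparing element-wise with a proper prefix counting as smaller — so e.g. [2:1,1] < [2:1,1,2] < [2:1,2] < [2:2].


|primitive collections| = 20. Relations:

  P = {2,8}:  v_{2} + v_{8} = 0  so sig = [2:]
  P = {3,7}:  v_{3} + v_{7} = 0  so sig = [2:]
  P = {4,5}:  v_{4} + v_{5} = 0  so sig = [2:]
  P = {1,4}:  v_{1} + v_{4} = v_{3}  so sig = [2:1]
  P = {1,7}:  v_{1} + v_{7} = v_{5}  so sig = [2:1]
  P = {2,3}:  v_{2} + v_{3} = v_{5}  so sig = [2:1]
  P = {2,4}:  v_{2} + v_{4} = v_{7}  so sig = [2:1]
  P = {2,6}:  v_{2} + v_{6} = v_{4}  so sig = [2:1]
  P = {3,4}:  v_{3} + v_{4} = v_{8}  so sig = [2:1]
  P = {3,5}:  v_{3} + v_{5} = v_{1}  so sig = [2:1]
  P = {4,8}:  v_{4} + v_{8} = v_{6}  so sig = [2:1]
  P = {5,6}:  v_{5} + v_{6} = v_{8}  so sig = [2:1]
  P = {5,7}:  v_{5} + v_{7} = v_{2}  so sig = [2:1]
  P = {5,8}:  v_{5} + v_{8} = v_{3}  so sig = [2:1]
  P = {7,8}:  v_{7} + v_{8} = v_{4}  so sig = [2:1]
  P = {1,6}:  v_{1} + v_{6} = v_{3} + v_{8}  so sig = [2:1,1]
  P = {1,2}:  v_{1} + v_{2} = 2·v_{5}  so sig = [2:2]
  P = {1,8}:  v_{1} + v_{8} = 2·v_{3}  so sig = [2:2]
  P = {3,6}:  v_{3} + v_{6} = 2·v_{8}  so sig = [2:2]
  P = {6,7}:  v_{6} + v_{7} = 2·v_{4}  so sig = [2:2]

Hence PRS(X_Σ) =
{ [2:] ×3,  [2:1] ×12,  [2:1,1],  [2:2] ×4 }


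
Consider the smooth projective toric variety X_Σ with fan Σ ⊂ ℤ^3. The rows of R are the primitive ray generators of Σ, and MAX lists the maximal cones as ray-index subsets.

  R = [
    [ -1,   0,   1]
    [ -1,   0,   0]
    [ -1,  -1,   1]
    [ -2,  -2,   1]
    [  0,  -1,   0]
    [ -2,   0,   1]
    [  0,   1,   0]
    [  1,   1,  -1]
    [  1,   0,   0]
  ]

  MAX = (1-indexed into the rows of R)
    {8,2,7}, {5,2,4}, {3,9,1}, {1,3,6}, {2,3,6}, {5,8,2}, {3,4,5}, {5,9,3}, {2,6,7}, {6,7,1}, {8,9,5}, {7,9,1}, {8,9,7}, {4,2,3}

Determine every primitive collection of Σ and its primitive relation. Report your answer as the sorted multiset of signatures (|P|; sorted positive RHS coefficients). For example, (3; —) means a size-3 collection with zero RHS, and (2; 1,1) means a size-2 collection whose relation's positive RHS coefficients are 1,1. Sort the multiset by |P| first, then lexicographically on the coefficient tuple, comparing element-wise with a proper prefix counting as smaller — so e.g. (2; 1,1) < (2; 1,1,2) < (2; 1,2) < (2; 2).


Δ(Σ) — 9 vertices, 16 min non-faces:

  P={2,9}:  v_{2} + v_{9} = 0 — sig = (2; —)
  P={3,8}:  v_{3} + v_{8} = 0 — sig = (2; —)
  P={5,7}:  v_{5} + v_{7} = 0 — sig = (2; —)
  P={1,2}:  v_{1} + v_{2} = v_{6} — sig = (2; 1)
  P={1,5}:  v_{1} + v_{5} = v_{3} — sig = (2; 1)
  P={1,8}:  v_{1} + v_{8} = v_{7} — sig = (2; 1)
  P={3,7}:  v_{3} + v_{7} = v_{1} — sig = (2; 1)
  P={6,9}:  v_{6} + v_{9} = v_{1} — sig = (2; 1)
  P={4,7}:  v_{4} + v_{7} = v_{2} + v_{3} — sig = (2; 1,1)
  P={4,8}:  v_{4} + v_{8} = v_{2} + v_{5} — sig = (2; 1,1)
  P={4,9}:  v_{4} + v_{9} = v_{3} + v_{5} — sig = (2; 1,1)
  P={5,6}:  v_{5} + v_{6} = v_{2} + v_{3} — sig = (2; 1,1)
  P={6,8}:  v_{6} + v_{8} = v_{2} + v_{7} — sig = (2; 1,1)
  P={1,4}:  v_{1} + v_{4} = v_{2} + 2·v_{3} — sig = (2; 1,2)
  P={4,6}:  v_{4} + v_{6} = 2·v_{2} + 2·v_{3} — sig = (2; 2,2)
  P={2,3,5}:  v_{2} + v_{3} + v_{5} = v_{4} — sig = (3; 1)

Sorted signature multiset PRS(X):
[(2; —), (2; —), (2; —), (2; 1), (2; 1), (2; 1), (2; 1), (2; 1), (2; 1,1), (2; 1,1), (2; 1,1), (2; 1,1), (2; 1,1), (2; 1,2), (2; 2,2), (3; 1)]


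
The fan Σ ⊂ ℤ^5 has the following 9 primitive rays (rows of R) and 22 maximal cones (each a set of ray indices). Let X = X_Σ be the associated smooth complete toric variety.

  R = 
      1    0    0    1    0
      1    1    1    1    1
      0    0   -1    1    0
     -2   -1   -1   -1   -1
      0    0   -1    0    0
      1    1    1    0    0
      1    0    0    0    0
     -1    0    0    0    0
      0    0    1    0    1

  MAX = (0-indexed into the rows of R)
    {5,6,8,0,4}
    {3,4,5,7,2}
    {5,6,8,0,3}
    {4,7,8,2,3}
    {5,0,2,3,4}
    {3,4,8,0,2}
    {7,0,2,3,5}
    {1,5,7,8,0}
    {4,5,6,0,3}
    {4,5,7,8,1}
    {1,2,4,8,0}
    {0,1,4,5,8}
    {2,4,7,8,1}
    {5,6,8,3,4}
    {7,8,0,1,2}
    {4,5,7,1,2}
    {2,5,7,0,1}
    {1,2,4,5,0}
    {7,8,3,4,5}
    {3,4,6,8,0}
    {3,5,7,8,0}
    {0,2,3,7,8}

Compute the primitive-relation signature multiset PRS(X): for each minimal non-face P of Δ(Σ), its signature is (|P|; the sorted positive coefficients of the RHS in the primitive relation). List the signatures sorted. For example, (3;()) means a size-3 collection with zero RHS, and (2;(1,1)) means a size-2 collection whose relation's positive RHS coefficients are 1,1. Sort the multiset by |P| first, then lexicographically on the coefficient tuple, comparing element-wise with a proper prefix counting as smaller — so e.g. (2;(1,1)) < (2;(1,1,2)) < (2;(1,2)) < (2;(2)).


|primitive collections| = 7. Relations:

  {6,7}:  v_{6} + v_{7} = 0  ⇒ sig = (2;())
  {1,3}:  v_{1} + v_{3} = v_{7}  ⇒ sig = (2;(1))
  {2,6}:  v_{2} + v_{6} = v_{0} + v_{4}  ⇒ sig = (2;(1,1))
  {1,6}:  v_{1} + v_{6} = v_{0} + v_{4} + v_{5} + v_{8}  ⇒ sig = (2;(1,1,1,1))
  {0,4,7}:  v_{0} + v_{4} + v_{7} = v_{2}  ⇒ sig = (3;(1))
  {2,5,8}:  v_{2} + v_{5} + v_{8} = v_{1}  ⇒ sig = (3;(1))
  {0,3,4,5,8}:  v_{0} + v_{3} + v_{4} + v_{5} + v_{8} = 0  ⇒ sig = (5;())

so the primitive-relation signature multiset is
[(2;()), (2;(1)), (2;(1,1)), (2;(1,1,1,1)), (3;(1)), (3;(1)), (5;())]


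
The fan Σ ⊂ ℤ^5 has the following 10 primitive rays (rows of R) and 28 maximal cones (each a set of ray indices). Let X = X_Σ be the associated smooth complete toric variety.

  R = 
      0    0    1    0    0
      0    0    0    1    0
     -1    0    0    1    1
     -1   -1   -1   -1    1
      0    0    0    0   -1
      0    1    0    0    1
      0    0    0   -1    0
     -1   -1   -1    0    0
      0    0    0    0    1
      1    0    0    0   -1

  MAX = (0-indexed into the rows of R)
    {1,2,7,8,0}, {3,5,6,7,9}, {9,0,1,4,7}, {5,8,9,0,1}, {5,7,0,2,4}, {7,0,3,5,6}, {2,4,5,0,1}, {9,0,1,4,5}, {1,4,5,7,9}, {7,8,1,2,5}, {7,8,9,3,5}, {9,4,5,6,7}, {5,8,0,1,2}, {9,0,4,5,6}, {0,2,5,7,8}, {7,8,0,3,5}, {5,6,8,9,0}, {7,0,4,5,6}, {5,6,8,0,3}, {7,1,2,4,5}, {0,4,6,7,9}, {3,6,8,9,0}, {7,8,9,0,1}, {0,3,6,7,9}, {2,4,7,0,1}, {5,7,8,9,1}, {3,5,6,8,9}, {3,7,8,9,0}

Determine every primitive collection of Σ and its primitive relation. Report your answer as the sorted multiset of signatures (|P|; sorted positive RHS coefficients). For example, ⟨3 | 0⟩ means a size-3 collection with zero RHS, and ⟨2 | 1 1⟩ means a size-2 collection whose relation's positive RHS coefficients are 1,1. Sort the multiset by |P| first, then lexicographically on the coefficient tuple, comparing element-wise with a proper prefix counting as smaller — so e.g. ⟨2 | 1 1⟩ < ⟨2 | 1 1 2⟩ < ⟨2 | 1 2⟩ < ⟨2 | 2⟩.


Δ(Σ) — 10 vertices, 11 min non-faces:

  P={1,6}:  v_{1} + v_{6} = 0  ⇒ sig = ⟨2 | 0⟩
  P={4,8}:  v_{4} + v_{8} = 0  ⇒ sig = ⟨2 | 0⟩
  P={2,9}:  v_{2} + v_{9} = v_{1}  ⇒ sig = ⟨2 | 1⟩
  P={1,3}:  v_{1} + v_{3} = v_{7} + v_{8}  ⇒ sig = ⟨2 | 1 1⟩
  P={3,4}:  v_{3} + v_{4} = v_{6} + v_{7}  ⇒ sig = ⟨2 | 1 1⟩
  P={2,6}:  v_{2} + v_{6} = v_{0} + v_{5} + v_{7}  ⇒ sig = ⟨2 | 1 1 1⟩
  P={2,3}:  v_{2} + v_{3} = v_{0} + v_{5} + 2·v_{7} + v_{8}  ⇒ sig = ⟨2 | 1 1 1 2⟩
  P={6,7,8}:  v_{6} + v_{7} + v_{8} = v_{3}  ⇒ sig = ⟨3 | 1⟩
  P={0,5,7,9}:  v_{0} + v_{5} + v_{7} + v_{9} = 0  ⇒ sig = ⟨4 | 0⟩
  P={0,1,5,7}:  v_{0} + v_{1} + v_{5} + v_{7} = v_{2}  ⇒ sig = ⟨4 | 1⟩
  P={0,3,5,9}:  v_{0} + v_{3} + v_{5} + v_{9} = v_{6} + v_{8}  ⇒ sig = ⟨4 | 1 1⟩

so the primitive-relation signature multiset is
{ ⟨2 | 0⟩ ×2,  ⟨2 | 1⟩,  ⟨2 | 1 1⟩ ×2,  ⟨2 | 1 1 1⟩,  ⟨2 | 1 1 1 2⟩,  ⟨3 | 1⟩,  ⟨4 | 0⟩,  ⟨4 | 1⟩,  ⟨4 | 1 1⟩ }


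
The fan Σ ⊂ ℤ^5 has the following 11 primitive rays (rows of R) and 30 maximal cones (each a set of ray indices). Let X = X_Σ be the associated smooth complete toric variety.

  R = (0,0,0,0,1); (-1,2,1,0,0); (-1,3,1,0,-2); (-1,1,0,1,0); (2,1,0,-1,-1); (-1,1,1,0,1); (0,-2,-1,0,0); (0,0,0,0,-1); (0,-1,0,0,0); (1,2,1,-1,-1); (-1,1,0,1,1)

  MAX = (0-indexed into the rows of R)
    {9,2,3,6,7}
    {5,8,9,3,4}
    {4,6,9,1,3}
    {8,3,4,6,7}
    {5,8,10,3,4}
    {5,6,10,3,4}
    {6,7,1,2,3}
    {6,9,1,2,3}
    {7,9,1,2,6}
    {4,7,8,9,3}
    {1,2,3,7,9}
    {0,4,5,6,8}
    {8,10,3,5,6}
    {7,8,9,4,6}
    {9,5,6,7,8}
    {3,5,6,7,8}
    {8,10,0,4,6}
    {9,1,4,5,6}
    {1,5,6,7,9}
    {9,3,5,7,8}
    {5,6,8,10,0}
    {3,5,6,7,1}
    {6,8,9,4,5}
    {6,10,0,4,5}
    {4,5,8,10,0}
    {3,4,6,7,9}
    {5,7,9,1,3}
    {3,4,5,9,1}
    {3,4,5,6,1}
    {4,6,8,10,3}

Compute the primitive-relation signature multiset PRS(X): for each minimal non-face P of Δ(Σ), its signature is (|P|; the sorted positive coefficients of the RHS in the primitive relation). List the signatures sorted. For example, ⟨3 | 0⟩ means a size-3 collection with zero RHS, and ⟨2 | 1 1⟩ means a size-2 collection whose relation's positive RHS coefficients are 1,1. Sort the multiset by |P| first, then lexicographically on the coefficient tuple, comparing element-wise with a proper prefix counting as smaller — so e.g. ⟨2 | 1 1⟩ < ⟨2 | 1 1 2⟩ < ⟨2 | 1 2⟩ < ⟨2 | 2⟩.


Σ has 20 primitive collections:

  P = {0,7}:  v_{0} + v_{7} = 0 ; sig = ⟨2 | 0⟩
  P = {0,3}:  v_{0} + v_{3} = v_{10} ; sig = ⟨2 | 1⟩
  P = {7,10}:  v_{7} + v_{10} = v_{3} ; sig = ⟨2 | 1⟩
  P = {0,9}:  v_{0} + v_{9} = v_{4} + v_{5} ; sig = ⟨2 | 1 1⟩
  P = {1,8}:  v_{1} + v_{8} = v_{5} + v_{7} ; sig = ⟨2 | 1 1⟩
  P = {9,10}:  v_{9} + v_{10} = v_{3} + v_{4} + v_{5} ; sig = ⟨2 | 1 1 1⟩
  P = {0,2}:  v_{0} + v_{2} = v_{1} + v_{3} + v_{6} + v_{9} ; sig = ⟨2 | 1 1 1 1⟩
  P = {0,1}:  v_{0} + v_{1} = v_{3} + v_{4} + 2·v_{5} + v_{6} ; sig = ⟨2 | 1 1 1 2⟩
  P = {2,10}:  v_{2} + v_{10} = v_{1} + 2·v_{3} + v_{6} + v_{9} ; sig = ⟨2 | 1 1 1 2⟩
  P = {1,10}:  v_{1} + v_{10} = 2·v_{3} + v_{4} + 2·v_{5} + v_{6} ; sig = ⟨2 | 1 1 2 2⟩
  P = {2,5}:  v_{2} + v_{5} = 2·v_{1} + v_{7} ; sig = ⟨2 | 1 2⟩
  P = {2,8}:  v_{2} + v_{8} = v_{1} + 2·v_{7} ; sig = ⟨2 | 1 2⟩
  P = {2,4}:  v_{2} + v_{4} = 2·v_{3} + 2·v_{6} + 3·v_{9} ; sig = ⟨2 | 2 2 3⟩
  P = {4,5,7}:  v_{4} + v_{5} + v_{7} = v_{9} ; sig = ⟨3 | 1⟩
  P = {1,4,7}:  v_{1} + v_{4} + v_{7} = v_{3} + v_{6} + 2·v_{9} ; sig = ⟨3 | 1 1 2⟩
  P = {3,5,6,9}:  v_{3} + v_{5} + v_{6} + v_{9} = v_{1} ; sig = ⟨4 | 1⟩
  P = {3,6,8,9}:  v_{3} + v_{6} + v_{8} + v_{9} = v_{7} ; sig = ⟨4 | 1⟩
  P = {3,4,5,6,8}:  v_{3} + v_{4} + v_{5} + v_{6} + v_{8} = 0 ; sig = ⟨5 | 0⟩
  P = {1,3,6,7,9}:  v_{1} + v_{3} + v_{6} + v_{7} + v_{9} = v_{2} ; sig = ⟨5 | 1⟩
  P = {4,5,6,8,10}:  v_{4} + v_{5} + v_{6} + v_{8} + v_{10} = v_{0} ; sig = ⟨5 | 1⟩

Hence PRS(X_Σ) =
{ ⟨2 | 0⟩,  ⟨2 | 1⟩ ×2,  ⟨2 | 1 1⟩ ×2,  ⟨2 | 1 1 1⟩,  ⟨2 | 1 1 1 1⟩,  ⟨2 | 1 1 1 2⟩ ×2,  ⟨2 | 1 1 2 2⟩,  ⟨2 | 1 2⟩ ×2,  ⟨2 | 2 2 3⟩,  ⟨3 | 1⟩,  ⟨3 | 1 1 2⟩,  ⟨4 | 1⟩ ×2,  ⟨5 | 0⟩,  ⟨5 | 1⟩ ×2 }


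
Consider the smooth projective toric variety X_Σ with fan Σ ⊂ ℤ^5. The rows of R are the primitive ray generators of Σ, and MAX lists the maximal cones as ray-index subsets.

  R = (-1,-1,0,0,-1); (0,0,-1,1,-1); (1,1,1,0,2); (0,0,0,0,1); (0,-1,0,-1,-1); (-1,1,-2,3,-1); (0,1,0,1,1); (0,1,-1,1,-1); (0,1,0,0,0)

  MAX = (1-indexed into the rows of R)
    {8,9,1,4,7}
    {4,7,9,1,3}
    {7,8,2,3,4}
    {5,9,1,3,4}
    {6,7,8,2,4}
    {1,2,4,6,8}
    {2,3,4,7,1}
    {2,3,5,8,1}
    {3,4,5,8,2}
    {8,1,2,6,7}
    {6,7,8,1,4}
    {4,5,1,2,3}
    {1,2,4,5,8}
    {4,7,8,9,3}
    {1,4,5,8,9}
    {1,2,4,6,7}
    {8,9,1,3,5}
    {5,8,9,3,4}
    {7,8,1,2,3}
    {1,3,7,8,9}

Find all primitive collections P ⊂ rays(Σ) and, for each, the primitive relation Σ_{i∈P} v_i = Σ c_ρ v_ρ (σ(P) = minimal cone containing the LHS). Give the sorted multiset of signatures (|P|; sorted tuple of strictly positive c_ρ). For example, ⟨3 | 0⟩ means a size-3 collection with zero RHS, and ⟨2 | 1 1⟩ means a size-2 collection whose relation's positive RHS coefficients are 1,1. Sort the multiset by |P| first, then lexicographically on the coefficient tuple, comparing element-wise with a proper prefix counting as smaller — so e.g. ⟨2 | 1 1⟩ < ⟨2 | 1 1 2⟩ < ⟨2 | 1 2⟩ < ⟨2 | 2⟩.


Δ(Σ) — 9 vertices, 7 min non-faces:

  P={5,7}:  v_{5} + v_{7} = 0  ⇒ sig = ⟨2 | 0⟩
  P={2,9}:  v_{2} + v_{9} = v_{8}  ⇒ sig = ⟨2 | 1⟩
  P={5,6}:  v_{5} + v_{6} = v_{1} + v_{2} + v_{4} + v_{8}  ⇒ sig = ⟨2 | 1 1 1 1⟩
  P={6,9}:  v_{6} + v_{9} = v_{1} + v_{4} + v_{7} + 2·v_{8}  ⇒ sig = ⟨2 | 1 1 1 2⟩
  P={3,6}:  v_{3} + v_{6} = v_{2} + 2·v_{7}  ⇒ sig = ⟨2 | 1 2⟩
  P={1,3,4,8}:  v_{1} + v_{3} + v_{4} + v_{8} = v_{7}  ⇒ sig = ⟨4 | 1⟩
  P={1,2,4,7,8}:  v_{1} + v_{2} + v_{4} + v_{7} + v_{8} = v_{6}  ⇒ sig = ⟨5 | 1⟩

Sorted signature multiset PRS(X):
[⟨2 | 0⟩, ⟨2 | 1⟩, ⟨2 | 1 1 1 1⟩, ⟨2 | 1 1 1 2⟩, ⟨2 | 1 2⟩, ⟨4 | 1⟩, ⟨5 | 1⟩]


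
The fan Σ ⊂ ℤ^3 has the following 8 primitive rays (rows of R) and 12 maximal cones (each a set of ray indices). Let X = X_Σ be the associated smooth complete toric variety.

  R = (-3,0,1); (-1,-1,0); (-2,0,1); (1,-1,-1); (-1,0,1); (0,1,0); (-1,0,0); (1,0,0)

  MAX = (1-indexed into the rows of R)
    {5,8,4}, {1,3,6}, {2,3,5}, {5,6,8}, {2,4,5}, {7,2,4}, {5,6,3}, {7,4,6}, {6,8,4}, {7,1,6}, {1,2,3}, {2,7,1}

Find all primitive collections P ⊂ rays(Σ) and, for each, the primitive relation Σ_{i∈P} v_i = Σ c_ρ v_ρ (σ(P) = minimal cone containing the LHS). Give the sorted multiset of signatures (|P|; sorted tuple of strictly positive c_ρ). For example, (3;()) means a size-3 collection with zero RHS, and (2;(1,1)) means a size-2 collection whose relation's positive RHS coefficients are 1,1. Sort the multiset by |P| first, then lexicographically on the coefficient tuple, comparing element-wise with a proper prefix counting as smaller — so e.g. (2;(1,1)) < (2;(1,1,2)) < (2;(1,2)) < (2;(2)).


The 11 primitive collections of Σ (r=8, n=3):

  {7,8}:  v_{7} + v_{8} = 0  →  sig = (2;())
  {1,8}:  v_{1} + v_{8} = v_{3}  →  sig = (2;(1))
  {2,6}:  v_{2} + v_{6} = v_{7}  →  sig = (2;(1))
  {3,4}:  v_{3} + v_{4} = v_{2}  →  sig = (2;(1))
  {3,7}:  v_{3} + v_{7} = v_{1}  →  sig = (2;(1))
  {3,8}:  v_{3} + v_{8} = v_{5}  →  sig = (2;(1))
  {5,7}:  v_{5} + v_{7} = v_{3}  →  sig = (2;(1))
  {1,4}:  v_{1} + v_{4} = v_{2} + v_{7}  →  sig = (2;(1,1))
  {2,8}:  v_{2} + v_{8} = v_{4} + v_{5}  →  sig = (2;(1,1))
  {1,5}:  v_{1} + v_{5} = 2·v_{3}  →  sig = (2;(2))
  {4,5,6}:  v_{4} + v_{5} + v_{6} = 0  →  sig = (3;())

so the primitive-relation signature multiset is
    |P|=2: 10 collections, coeffs (), (1), (1), (1), (1), (1), (1), (1,1), (1,1), (2)
    |P|=3: 1 collection, coeffs ()


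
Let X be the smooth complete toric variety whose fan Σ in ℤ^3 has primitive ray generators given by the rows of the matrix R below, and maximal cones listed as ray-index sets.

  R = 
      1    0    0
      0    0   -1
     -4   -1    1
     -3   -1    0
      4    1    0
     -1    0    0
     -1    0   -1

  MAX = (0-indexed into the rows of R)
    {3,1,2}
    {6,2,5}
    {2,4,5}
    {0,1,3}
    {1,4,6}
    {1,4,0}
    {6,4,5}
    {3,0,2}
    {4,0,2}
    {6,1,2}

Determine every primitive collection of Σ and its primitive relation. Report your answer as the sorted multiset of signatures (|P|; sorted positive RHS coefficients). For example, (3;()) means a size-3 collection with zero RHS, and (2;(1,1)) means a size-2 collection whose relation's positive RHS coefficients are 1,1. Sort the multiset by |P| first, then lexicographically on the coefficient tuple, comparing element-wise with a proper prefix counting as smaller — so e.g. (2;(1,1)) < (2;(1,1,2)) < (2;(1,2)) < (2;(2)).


Σ has 9 primitive collections:

  {0,5}:  v_{0} + v_{5} = 0  ⇒ sig = (2;())
  {0,6}:  v_{0} + v_{6} = v_{1}  ⇒ sig = (2;(1))
  {1,5}:  v_{1} + v_{5} = v_{6}  ⇒ sig = (2;(1))
  {3,4}:  v_{3} + v_{4} = v_{0}  ⇒ sig = (2;(1))
  {3,5}:  v_{3} + v_{5} = v_{1} + v_{2}  ⇒ sig = (2;(1,1))
  {3,6}:  v_{3} + v_{6} = 2·v_{1} + v_{2}  ⇒ sig = (2;(1,2))
  {1,2,4}:  v_{1} + v_{2} + v_{4} = 0  ⇒ sig = (3;())
  {0,1,2}:  v_{0} + v_{1} + v_{2} = v_{3}  ⇒ sig = (3;(1))
  {2,4,6}:  v_{2} + v_{4} + v_{6} = v_{5}  ⇒ sig = (3;(1))

Signatures (|P|; sorted positive RHS coefficients), sorted:
{ (2;()),  (2;(1)) ×3,  (2;(1,1)),  (2;(1,2)),  (3;()),  (3;(1)) ×2 }


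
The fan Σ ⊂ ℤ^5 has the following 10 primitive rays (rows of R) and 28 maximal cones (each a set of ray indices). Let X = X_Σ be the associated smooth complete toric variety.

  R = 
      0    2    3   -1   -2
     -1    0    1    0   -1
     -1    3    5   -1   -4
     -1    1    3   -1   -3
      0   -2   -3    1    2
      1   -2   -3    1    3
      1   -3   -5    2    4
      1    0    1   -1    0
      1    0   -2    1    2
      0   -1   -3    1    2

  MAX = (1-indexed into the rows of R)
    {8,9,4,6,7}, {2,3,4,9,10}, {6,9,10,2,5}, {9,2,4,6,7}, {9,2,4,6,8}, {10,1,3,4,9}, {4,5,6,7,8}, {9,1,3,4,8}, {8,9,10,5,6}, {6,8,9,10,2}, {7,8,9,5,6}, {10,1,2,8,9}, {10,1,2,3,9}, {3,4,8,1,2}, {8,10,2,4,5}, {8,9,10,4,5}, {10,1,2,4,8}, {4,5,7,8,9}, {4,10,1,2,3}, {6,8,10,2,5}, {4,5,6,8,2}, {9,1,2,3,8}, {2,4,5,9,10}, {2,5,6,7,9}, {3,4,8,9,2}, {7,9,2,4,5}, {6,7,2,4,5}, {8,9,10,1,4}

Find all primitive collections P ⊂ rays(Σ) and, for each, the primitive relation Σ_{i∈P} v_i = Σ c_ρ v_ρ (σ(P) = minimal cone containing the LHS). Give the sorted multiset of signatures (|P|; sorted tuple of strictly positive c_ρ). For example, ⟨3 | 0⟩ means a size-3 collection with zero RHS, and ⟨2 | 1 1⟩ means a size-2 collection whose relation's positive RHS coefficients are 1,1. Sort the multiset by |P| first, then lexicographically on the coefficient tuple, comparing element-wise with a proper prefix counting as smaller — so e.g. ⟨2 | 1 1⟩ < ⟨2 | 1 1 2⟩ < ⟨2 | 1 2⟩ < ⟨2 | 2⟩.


14 minimal non-faces of Δ(Σ) (on 10 rays):

  {1,5}:  v_{1} + v_{5} = 0  →  sig = ⟨2 | 0⟩
  {1,6}:  v_{1} + v_{6} = v_{2} + v_{8} + v_{9}  →  sig = ⟨2 | 1 1 1⟩
  {1,7}:  v_{1} + v_{7} = v_{4} + v_{6} + v_{9}  →  sig = ⟨2 | 1 1 1⟩
  {3,5}:  v_{3} + v_{5} = v_{2} + v_{4} + v_{9}  →  sig = ⟨2 | 1 1 1⟩
  {3,6}:  v_{3} + v_{6} = 2·v_{2} + v_{4} + v_{8} + 2·v_{9}  →  sig = ⟨2 | 1 1 2 2⟩
  {3,7}:  v_{3} + v_{7} = v_{2} + 2·v_{4} + v_{6} + 2·v_{9}  →  sig = ⟨2 | 1 1 2 2⟩
  {7,10}:  v_{7} + v_{10} = 2·v_{5} + v_{9}  →  sig = ⟨2 | 1 2⟩
  {3,8,10}:  v_{3} + v_{8} + v_{10} = v_{1}  →  sig = ⟨3 | 1⟩
  {4,6,10}:  v_{4} + v_{6} + v_{10} = v_{5}  →  sig = ⟨3 | 1⟩
  {2,7,8}:  v_{2} + v_{7} + v_{8} = v_{4} + 2·v_{6}  →  sig = ⟨3 | 1 2⟩
  {1,2,4,9}:  v_{1} + v_{2} + v_{4} + v_{9} = v_{3}  →  sig = ⟨4 | 1⟩
  {2,5,8,9}:  v_{2} + v_{5} + v_{8} + v_{9} = v_{6}  →  sig = ⟨4 | 1⟩
  {4,5,6,9}:  v_{4} + v_{5} + v_{6} + v_{9} = v_{7}  →  sig = ⟨4 | 1⟩
  {2,4,8,9,10}:  v_{2} + v_{4} + v_{8} + v_{9} + v_{10} = 0  →  sig = ⟨5 | 0⟩

Hence PRS(X_Σ) =
    ⟨2 | 0⟩
    ⟨2 | 1 1 1⟩
    ⟨2 | 1 1 1⟩
    ⟨2 | 1 1 1⟩
    ⟨2 | 1 1 2 2⟩
    ⟨2 | 1 1 2 2⟩
    ⟨2 | 1 2⟩
    ⟨3 | 1⟩
    ⟨3 | 1⟩
    ⟨3 | 1 2⟩
    ⟨4 | 1⟩
    ⟨4 | 1⟩
    ⟨4 | 1⟩
    ⟨5 | 0⟩


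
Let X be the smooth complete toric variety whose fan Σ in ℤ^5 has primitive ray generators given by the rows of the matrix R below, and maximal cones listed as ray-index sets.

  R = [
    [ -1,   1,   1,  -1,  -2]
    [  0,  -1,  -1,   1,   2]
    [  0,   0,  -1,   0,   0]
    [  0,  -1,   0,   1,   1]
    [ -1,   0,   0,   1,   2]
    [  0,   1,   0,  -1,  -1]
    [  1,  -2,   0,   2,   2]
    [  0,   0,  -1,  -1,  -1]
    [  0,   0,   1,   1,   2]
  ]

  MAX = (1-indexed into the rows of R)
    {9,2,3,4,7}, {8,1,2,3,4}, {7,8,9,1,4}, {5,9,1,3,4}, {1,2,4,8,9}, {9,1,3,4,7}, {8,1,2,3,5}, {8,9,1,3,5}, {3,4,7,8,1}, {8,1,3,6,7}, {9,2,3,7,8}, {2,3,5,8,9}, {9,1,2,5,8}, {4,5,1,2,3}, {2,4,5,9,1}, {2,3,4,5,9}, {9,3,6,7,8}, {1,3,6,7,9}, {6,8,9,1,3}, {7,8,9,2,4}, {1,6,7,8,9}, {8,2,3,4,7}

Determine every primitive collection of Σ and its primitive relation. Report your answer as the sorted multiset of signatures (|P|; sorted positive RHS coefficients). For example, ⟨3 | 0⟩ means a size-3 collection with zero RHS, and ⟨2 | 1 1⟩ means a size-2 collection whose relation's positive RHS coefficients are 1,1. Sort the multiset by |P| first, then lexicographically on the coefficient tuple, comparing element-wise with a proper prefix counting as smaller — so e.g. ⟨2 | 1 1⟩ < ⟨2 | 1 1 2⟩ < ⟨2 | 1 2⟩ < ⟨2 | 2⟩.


9 collections generate NE(X_Σ); each relation:

  P = {4,6}:  v_{4} + v_{6} = 0  so sig = ⟨2 | 0⟩
  P = {2,6}:  v_{2} + v_{6} = v_{3} + v_{8} + v_{9}  so sig = ⟨2 | 1 1 1⟩
  P = {5,7}:  v_{5} + v_{7} = v_{3} + 2·v_{4} + v_{9}  so sig = ⟨2 | 1 1 2⟩
  P = {5,6}:  v_{5} + v_{6} = v_{1} + 2·v_{3} + v_{8} + 2·v_{9}  so sig = ⟨2 | 1 1 2 2⟩
  P = {4,5,8}:  v_{4} + v_{5} + v_{8} = v_{1} + 2·v_{2}  so sig = ⟨3 | 1 2⟩
  P = {1,2,7}:  v_{1} + v_{2} + v_{7} = 2·v_{4}  so sig = ⟨3 | 2⟩
  P = {1,2,3,9}:  v_{1} + v_{2} + v_{3} + v_{9} = v_{5}  so sig = ⟨4 | 1⟩
  P = {3,4,8,9}:  v_{3} + v_{4} + v_{8} + v_{9} = v_{2}  so sig = ⟨4 | 1⟩
  P = {1,3,7,8,9}:  v_{1} + v_{3} + v_{7} + v_{8} + v_{9} = v_{4}  so sig = ⟨5 | 1⟩

so the primitive-relation signature multiset is
    ⟨2 | 0⟩
    ⟨2 | 1 1 1⟩
    ⟨2 | 1 1 2⟩
    ⟨2 | 1 1 2 2⟩
    ⟨3 | 1 2⟩
    ⟨3 | 2⟩
    ⟨4 | 1⟩
    ⟨4 | 1⟩
    ⟨5 | 1⟩


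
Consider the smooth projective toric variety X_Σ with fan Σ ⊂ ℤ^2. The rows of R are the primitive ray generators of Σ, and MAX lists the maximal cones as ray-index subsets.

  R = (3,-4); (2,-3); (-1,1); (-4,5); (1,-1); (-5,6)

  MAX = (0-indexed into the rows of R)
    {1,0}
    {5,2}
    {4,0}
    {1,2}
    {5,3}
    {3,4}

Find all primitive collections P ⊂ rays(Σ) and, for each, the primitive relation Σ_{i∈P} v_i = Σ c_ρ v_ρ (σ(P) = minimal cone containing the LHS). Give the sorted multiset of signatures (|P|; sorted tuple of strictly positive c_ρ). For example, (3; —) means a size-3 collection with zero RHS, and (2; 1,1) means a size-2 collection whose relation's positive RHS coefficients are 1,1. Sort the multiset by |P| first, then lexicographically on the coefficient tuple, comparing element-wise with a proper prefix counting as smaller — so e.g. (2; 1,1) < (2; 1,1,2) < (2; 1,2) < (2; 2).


|primitive collections| = 9. Relations:

  • {2,4}:  v_{2} + v_{4} = 0 — sig = (2; —)
  • {0,2}:  v_{0} + v_{2} = v_{1} — sig = (2; 1)
  • {0,3}:  v_{0} + v_{3} = v_{2} — sig = (2; 1)
  • {1,4}:  v_{1} + v_{4} = v_{0} — sig = (2; 1)
  • {2,3}:  v_{2} + v_{3} = v_{5} — sig = (2; 1)
  • {4,5}:  v_{4} + v_{5} = v_{3} — sig = (2; 1)
  • {0,5}:  v_{0} + v_{5} = 2·v_{2} — sig = (2; 2)
  • {1,3}:  v_{1} + v_{3} = 2·v_{2} — sig = (2; 2)
  • {1,5}:  v_{1} + v_{5} = 3·v_{2} — sig = (2; 3)

so the primitive-relation signature multiset is
{ (2; —),  (2; 1) ×5,  (2; 2) ×2,  (2; 3) }


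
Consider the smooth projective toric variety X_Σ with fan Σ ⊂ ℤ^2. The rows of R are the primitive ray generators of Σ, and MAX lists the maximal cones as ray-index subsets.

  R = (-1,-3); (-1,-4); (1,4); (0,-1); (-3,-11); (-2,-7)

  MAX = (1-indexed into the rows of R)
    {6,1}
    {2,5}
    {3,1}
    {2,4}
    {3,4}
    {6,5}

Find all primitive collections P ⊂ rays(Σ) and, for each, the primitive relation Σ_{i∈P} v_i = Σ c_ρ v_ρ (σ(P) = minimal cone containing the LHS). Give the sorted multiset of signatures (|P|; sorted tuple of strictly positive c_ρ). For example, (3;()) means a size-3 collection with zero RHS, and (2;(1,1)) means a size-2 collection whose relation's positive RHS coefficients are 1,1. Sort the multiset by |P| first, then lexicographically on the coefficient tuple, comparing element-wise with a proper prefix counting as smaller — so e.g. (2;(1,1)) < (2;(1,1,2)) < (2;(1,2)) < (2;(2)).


Minimal non-faces — 9 found among 6 rays, 6 max cones:

  P={2,3}:  v_{2} + v_{3} = 0  →  sig = (2;())
  P={1,2}:  v_{1} + v_{2} = v_{6}  →  sig = (2;(1))
  P={1,4}:  v_{1} + v_{4} = v_{2}  →  sig = (2;(1))
  P={2,6}:  v_{2} + v_{6} = v_{5}  →  sig = (2;(1))
  P={3,5}:  v_{3} + v_{5} = v_{6}  →  sig = (2;(1))
  P={3,6}:  v_{3} + v_{6} = v_{1}  →  sig = (2;(1))
  P={1,5}:  v_{1} + v_{5} = 2·v_{6}  →  sig = (2;(2))
  P={4,6}:  v_{4} + v_{6} = 2·v_{2}  →  sig = (2;(2))
  P={4,5}:  v_{4} + v_{5} = 3·v_{2}  →  sig = (2;(3))

Sorted signature multiset PRS(X):
{ (2;()),  (2;(1)) ×5,  (2;(2)) ×2,  (2;(3)) }


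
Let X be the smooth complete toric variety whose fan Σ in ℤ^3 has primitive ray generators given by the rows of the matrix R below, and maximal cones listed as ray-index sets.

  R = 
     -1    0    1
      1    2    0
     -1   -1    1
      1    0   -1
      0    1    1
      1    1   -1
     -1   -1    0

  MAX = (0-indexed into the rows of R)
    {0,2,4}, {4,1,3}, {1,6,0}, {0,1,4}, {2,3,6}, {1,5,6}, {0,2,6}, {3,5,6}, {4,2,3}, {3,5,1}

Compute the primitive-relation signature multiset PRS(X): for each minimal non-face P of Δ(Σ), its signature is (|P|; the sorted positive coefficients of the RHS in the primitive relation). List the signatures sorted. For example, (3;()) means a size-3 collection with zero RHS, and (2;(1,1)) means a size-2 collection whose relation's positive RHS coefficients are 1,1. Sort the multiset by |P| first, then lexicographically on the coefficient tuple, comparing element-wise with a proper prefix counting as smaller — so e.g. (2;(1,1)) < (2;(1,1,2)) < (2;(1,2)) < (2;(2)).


7 collections generate NE(X_Σ); each relation:

  {0,3}:  v_{0} + v_{3} = 0 ; sig = (2;())
  {2,5}:  v_{2} + v_{5} = 0 ; sig = (2;())
  {1,2}:  v_{1} + v_{2} = v_{4} ; sig = (2;(1))
  {4,5}:  v_{4} + v_{5} = v_{1} ; sig = (2;(1))
  {4,6}:  v_{4} + v_{6} = v_{0} ; sig = (2;(1))
  {0,5}:  v_{0} + v_{5} = v_{1} + v_{6} ; sig = (2;(1,1))
  {1,3,6}:  v_{1} + v_{3} + v_{6} = v_{5} ; sig = (3;(1))

Hence PRS(X_Σ) =
{ (2;()) ×2,  (2;(1)) ×3,  (2;(1,1)),  (3;(1)) }


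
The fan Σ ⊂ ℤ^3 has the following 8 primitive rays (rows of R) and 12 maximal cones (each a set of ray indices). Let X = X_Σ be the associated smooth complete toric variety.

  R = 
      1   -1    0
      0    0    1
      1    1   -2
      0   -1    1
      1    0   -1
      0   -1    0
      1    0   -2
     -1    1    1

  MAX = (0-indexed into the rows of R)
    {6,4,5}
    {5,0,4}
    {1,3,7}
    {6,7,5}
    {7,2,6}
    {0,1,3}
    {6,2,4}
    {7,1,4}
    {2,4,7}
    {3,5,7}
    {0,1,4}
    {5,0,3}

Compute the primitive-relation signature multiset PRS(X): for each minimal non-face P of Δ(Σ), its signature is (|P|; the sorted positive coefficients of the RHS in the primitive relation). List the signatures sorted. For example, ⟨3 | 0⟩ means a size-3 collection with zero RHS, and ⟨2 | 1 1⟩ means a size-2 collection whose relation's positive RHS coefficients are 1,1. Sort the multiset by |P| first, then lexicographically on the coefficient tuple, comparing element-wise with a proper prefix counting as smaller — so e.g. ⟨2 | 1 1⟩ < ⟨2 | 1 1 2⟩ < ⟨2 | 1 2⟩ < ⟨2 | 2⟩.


Minimal non-faces — 12 found among 8 rays, 12 max cones:

  {0,7}:  v_{0} + v_{7} = v_{1}  →  sig = ⟨2 | 1⟩
  {1,5}:  v_{1} + v_{5} = v_{3}  →  sig = ⟨2 | 1⟩
  {1,6}:  v_{1} + v_{6} = v_{4}  →  sig = ⟨2 | 1⟩
  {2,3}:  v_{2} + v_{3} = v_{4}  →  sig = ⟨2 | 1⟩
  {2,5}:  v_{2} + v_{5} = v_{6}  →  sig = ⟨2 | 1⟩
  {3,4}:  v_{3} + v_{4} = v_{0}  →  sig = ⟨2 | 1⟩
  {3,6}:  v_{3} + v_{6} = v_{4} + v_{5}  →  sig = ⟨2 | 1 1⟩
  {0,6}:  v_{0} + v_{6} = 2·v_{4} + v_{5}  →  sig = ⟨2 | 1 2⟩
  {1,2}:  v_{1} + v_{2} = 2·v_{4} + v_{7}  →  sig = ⟨2 | 1 2⟩
  {0,2}:  v_{0} + v_{2} = 2·v_{4}  →  sig = ⟨2 | 2⟩
  {4,5,7}:  v_{4} + v_{5} + v_{7} = 0  →  sig = ⟨3 | 0⟩
  {4,6,7}:  v_{4} + v_{6} + v_{7} = v_{2}  →  sig = ⟨3 | 1⟩

Hence PRS(X_Σ) =
{ ⟨2 | 1⟩ ×6,  ⟨2 | 1 1⟩,  ⟨2 | 1 2⟩ ×2,  ⟨2 | 2⟩,  ⟨3 | 0⟩,  ⟨3 | 1⟩ }


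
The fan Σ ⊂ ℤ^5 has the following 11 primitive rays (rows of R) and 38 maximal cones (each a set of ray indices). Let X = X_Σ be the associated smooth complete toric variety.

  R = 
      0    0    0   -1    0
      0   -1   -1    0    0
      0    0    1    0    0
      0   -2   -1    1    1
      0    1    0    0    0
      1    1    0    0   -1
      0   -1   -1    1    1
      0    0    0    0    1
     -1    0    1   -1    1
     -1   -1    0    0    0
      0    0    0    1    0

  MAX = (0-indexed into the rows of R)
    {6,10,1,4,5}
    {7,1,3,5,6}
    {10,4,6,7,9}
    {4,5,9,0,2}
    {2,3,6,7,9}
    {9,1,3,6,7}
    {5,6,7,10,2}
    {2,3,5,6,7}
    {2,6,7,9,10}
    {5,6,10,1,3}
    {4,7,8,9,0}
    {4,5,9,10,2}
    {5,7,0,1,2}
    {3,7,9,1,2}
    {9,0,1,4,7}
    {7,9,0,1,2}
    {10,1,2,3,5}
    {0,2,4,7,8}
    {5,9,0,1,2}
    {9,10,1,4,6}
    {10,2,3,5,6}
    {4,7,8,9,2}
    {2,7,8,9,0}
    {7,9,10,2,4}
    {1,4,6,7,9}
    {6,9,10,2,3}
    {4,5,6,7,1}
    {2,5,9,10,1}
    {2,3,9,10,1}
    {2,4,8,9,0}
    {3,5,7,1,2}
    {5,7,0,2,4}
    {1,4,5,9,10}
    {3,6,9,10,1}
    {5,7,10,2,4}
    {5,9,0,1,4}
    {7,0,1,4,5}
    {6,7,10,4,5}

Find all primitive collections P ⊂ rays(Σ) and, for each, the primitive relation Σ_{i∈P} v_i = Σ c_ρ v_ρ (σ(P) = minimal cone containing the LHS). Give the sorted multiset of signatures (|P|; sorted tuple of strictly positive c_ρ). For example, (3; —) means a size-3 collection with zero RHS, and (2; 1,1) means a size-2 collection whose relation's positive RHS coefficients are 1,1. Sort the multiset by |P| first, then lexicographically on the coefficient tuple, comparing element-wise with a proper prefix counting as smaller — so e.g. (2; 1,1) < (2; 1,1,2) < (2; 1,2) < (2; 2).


Δ(Σ) — 11 vertices, 18 min non-faces:

  {0,10}:  v_{0} + v_{10} = 0  ⇒ sig = (2; —)
  {3,4}:  v_{3} + v_{4} = v_{6}  ⇒ sig = (2; 1)
  {0,6}:  v_{0} + v_{6} = v_{1} + v_{7}  ⇒ sig = (2; 1,1)
  {1,8}:  v_{1} + v_{8} = v_{0} + v_{7} + v_{9}  ⇒ sig = (2; 1,1,1)
  {5,8}:  v_{5} + v_{8} = v_{0} + v_{2} + v_{4}  ⇒ sig = (2; 1,1,1)
  {8,10}:  v_{8} + v_{10} = v_{2} + v_{4} + v_{7} + v_{9}  ⇒ sig = (2; 1,1,1,1)
  {3,8}:  v_{3} + v_{8} = v_{1} + v_{2} + 2·v_{7} + v_{9}  ⇒ sig = (2; 1,1,1,2)
  {0,3}:  v_{0} + v_{3} = 2·v_{1} + v_{2} + v_{7}  ⇒ sig = (2; 1,1,2)
  {6,8}:  v_{6} + v_{8} = 2·v_{7} + v_{9}  ⇒ sig = (2; 1,2)
  {1,2,4}:  v_{1} + v_{2} + v_{4} = 0  ⇒ sig = (3; —)
  {5,7,9}:  v_{5} + v_{7} + v_{9} = 0  ⇒ sig = (3; —)
  {1,2,6}:  v_{1} + v_{2} + v_{6} = v_{3}  ⇒ sig = (3; 1)
  {1,7,10}:  v_{1} + v_{7} + v_{10} = v_{6}  ⇒ sig = (3; 1)
  {2,4,6}:  v_{2} + v_{4} + v_{6} = v_{7} + v_{10}  ⇒ sig = (3; 1,1)
  {5,6,9}:  v_{5} + v_{6} + v_{9} = v_{1} + v_{10}  ⇒ sig = (3; 1,1)
  {3,5,9}:  v_{3} + v_{5} + v_{9} = 2·v_{1} + v_{2} + v_{10}  ⇒ sig = (3; 1,1,2)
  {3,7,10}:  v_{3} + v_{7} + v_{10} = v_{2} + 2·v_{6}  ⇒ sig = (3; 1,2)
  {0,2,4,7,9}:  v_{0} + v_{2} + v_{4} + v_{7} + v_{9} = v_{8}  ⇒ sig = (5; 1)

Hence PRS(X_Σ) =
    (2; —)
    (2; 1)
    (2; 1,1)
    (2; 1,1,1)
    (2; 1,1,1)
    (2; 1,1,1,1)
    (2; 1,1,1,2)
    (2; 1,1,2)
    (2; 1,2)
    (3; —)
    (3; —)
    (3; 1)
    (3; 1)
    (3; 1,1)
    (3; 1,1)
    (3; 1,1,2)
    (3; 1,2)
    (5; 1)
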